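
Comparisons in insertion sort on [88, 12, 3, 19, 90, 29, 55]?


Algorithm: insertion sort
Input: [88, 12, 3, 19, 90, 29, 55]
Sorted: [3, 12, 19, 29, 55, 88, 90]

12


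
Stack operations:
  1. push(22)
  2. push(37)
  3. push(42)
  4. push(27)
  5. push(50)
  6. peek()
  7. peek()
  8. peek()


push(22) -> [22]
push(37) -> [22, 37]
push(42) -> [22, 37, 42]
push(27) -> [22, 37, 42, 27]
push(50) -> [22, 37, 42, 27, 50]
peek()->50
peek()->50
peek()->50

Final stack: [22, 37, 42, 27, 50]


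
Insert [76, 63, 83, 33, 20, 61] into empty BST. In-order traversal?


Insert 76: root
Insert 63: L from 76
Insert 83: R from 76
Insert 33: L from 76 -> L from 63
Insert 20: L from 76 -> L from 63 -> L from 33
Insert 61: L from 76 -> L from 63 -> R from 33

In-order: [20, 33, 61, 63, 76, 83]


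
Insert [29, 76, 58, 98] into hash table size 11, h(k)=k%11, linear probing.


Insert 29: h=7 -> slot 7
Insert 76: h=10 -> slot 10
Insert 58: h=3 -> slot 3
Insert 98: h=10, 1 probes -> slot 0

Table: [98, None, None, 58, None, None, None, 29, None, None, 76]


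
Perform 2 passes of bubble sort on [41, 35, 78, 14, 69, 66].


Initial: [41, 35, 78, 14, 69, 66]
Pass 1: [35, 41, 14, 69, 66, 78] (4 swaps)
Pass 2: [35, 14, 41, 66, 69, 78] (2 swaps)

After 2 passes: [35, 14, 41, 66, 69, 78]


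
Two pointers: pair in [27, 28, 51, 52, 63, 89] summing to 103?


lo=0(27)+hi=5(89)=116
lo=0(27)+hi=4(63)=90
lo=1(28)+hi=4(63)=91
lo=2(51)+hi=4(63)=114
lo=2(51)+hi=3(52)=103

Yes: 51+52=103


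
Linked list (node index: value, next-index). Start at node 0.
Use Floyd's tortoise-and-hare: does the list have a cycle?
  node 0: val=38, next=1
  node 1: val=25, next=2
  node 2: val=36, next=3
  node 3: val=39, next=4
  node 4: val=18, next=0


Floyd's tortoise (slow, +1) and hare (fast, +2):
  init: slow=0, fast=0
  step 1: slow=1, fast=2
  step 2: slow=2, fast=4
  step 3: slow=3, fast=1
  step 4: slow=4, fast=3
  step 5: slow=0, fast=0
  slow == fast at node 0: cycle detected

Cycle: yes


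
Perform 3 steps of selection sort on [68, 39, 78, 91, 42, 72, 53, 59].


Initial: [68, 39, 78, 91, 42, 72, 53, 59]
Step 1: min=39 at 1
  Swap: [39, 68, 78, 91, 42, 72, 53, 59]
Step 2: min=42 at 4
  Swap: [39, 42, 78, 91, 68, 72, 53, 59]
Step 3: min=53 at 6
  Swap: [39, 42, 53, 91, 68, 72, 78, 59]

After 3 steps: [39, 42, 53, 91, 68, 72, 78, 59]


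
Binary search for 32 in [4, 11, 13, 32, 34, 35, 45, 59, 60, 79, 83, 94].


Step 1: lo=0, hi=11, mid=5, val=35
Step 2: lo=0, hi=4, mid=2, val=13
Step 3: lo=3, hi=4, mid=3, val=32

Found at index 3


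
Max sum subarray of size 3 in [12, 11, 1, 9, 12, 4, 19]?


[0:3]: 24
[1:4]: 21
[2:5]: 22
[3:6]: 25
[4:7]: 35

Max: 35 at [4:7]


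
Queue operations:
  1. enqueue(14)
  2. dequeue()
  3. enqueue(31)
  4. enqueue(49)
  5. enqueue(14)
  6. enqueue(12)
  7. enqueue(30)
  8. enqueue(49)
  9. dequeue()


enqueue(14) -> [14]
dequeue()->14, []
enqueue(31) -> [31]
enqueue(49) -> [31, 49]
enqueue(14) -> [31, 49, 14]
enqueue(12) -> [31, 49, 14, 12]
enqueue(30) -> [31, 49, 14, 12, 30]
enqueue(49) -> [31, 49, 14, 12, 30, 49]
dequeue()->31, [49, 14, 12, 30, 49]

Final queue: [49, 14, 12, 30, 49]


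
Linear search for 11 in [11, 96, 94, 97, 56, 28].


i=0: 11==11 found!

Found at 0, 1 comps


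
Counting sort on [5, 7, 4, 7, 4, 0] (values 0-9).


Input: [5, 7, 4, 7, 4, 0]
Counts: [1, 0, 0, 0, 2, 1, 0, 2, 0, 0]

Sorted: [0, 4, 4, 5, 7, 7]


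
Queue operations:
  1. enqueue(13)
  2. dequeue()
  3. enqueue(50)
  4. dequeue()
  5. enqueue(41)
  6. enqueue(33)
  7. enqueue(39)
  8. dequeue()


enqueue(13) -> [13]
dequeue()->13, []
enqueue(50) -> [50]
dequeue()->50, []
enqueue(41) -> [41]
enqueue(33) -> [41, 33]
enqueue(39) -> [41, 33, 39]
dequeue()->41, [33, 39]

Final queue: [33, 39]


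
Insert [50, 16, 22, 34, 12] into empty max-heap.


Insert 50: [50]
Insert 16: [50, 16]
Insert 22: [50, 16, 22]
Insert 34: [50, 34, 22, 16]
Insert 12: [50, 34, 22, 16, 12]

Final heap: [50, 34, 22, 16, 12]


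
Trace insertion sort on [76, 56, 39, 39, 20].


Initial: [76, 56, 39, 39, 20]
Insert 56: [56, 76, 39, 39, 20]
Insert 39: [39, 56, 76, 39, 20]
Insert 39: [39, 39, 56, 76, 20]
Insert 20: [20, 39, 39, 56, 76]

Sorted: [20, 39, 39, 56, 76]


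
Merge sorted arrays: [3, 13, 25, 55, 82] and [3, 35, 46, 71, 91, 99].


Take 3 from A
Take 3 from B
Take 13 from A
Take 25 from A
Take 35 from B
Take 46 from B
Take 55 from A
Take 71 from B
Take 82 from A

Merged: [3, 3, 13, 25, 35, 46, 55, 71, 82, 91, 99]


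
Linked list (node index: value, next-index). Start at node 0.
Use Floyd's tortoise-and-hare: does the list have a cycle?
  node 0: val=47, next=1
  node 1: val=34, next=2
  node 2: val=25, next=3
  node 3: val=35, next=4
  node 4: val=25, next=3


Floyd's tortoise (slow, +1) and hare (fast, +2):
  init: slow=0, fast=0
  step 1: slow=1, fast=2
  step 2: slow=2, fast=4
  step 3: slow=3, fast=4
  step 4: slow=4, fast=4
  slow == fast at node 4: cycle detected

Cycle: yes


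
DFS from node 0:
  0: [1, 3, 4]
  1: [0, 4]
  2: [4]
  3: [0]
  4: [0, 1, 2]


Visit 0, push [4, 3, 1]
Visit 1, push [4]
Visit 4, push [2]
Visit 2, push []
Visit 3, push []

DFS order: [0, 1, 4, 2, 3]


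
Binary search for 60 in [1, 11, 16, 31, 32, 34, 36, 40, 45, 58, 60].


Step 1: lo=0, hi=10, mid=5, val=34
Step 2: lo=6, hi=10, mid=8, val=45
Step 3: lo=9, hi=10, mid=9, val=58
Step 4: lo=10, hi=10, mid=10, val=60

Found at index 10


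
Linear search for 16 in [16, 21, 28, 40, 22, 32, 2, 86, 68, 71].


i=0: 16==16 found!

Found at 0, 1 comps


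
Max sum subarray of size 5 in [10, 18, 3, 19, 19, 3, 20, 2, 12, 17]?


[0:5]: 69
[1:6]: 62
[2:7]: 64
[3:8]: 63
[4:9]: 56
[5:10]: 54

Max: 69 at [0:5]


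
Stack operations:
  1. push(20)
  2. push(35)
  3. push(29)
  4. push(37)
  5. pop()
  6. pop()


push(20) -> [20]
push(35) -> [20, 35]
push(29) -> [20, 35, 29]
push(37) -> [20, 35, 29, 37]
pop()->37, [20, 35, 29]
pop()->29, [20, 35]

Final stack: [20, 35]


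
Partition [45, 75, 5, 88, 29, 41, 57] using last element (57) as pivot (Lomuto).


Pivot: 57
  45 <= 57: advance i (no swap)
  5 <= 57: swap -> [45, 5, 75, 88, 29, 41, 57]
  29 <= 57: swap -> [45, 5, 29, 88, 75, 41, 57]
  41 <= 57: swap -> [45, 5, 29, 41, 75, 88, 57]
Place pivot at 4: [45, 5, 29, 41, 57, 88, 75]

Partitioned: [45, 5, 29, 41, 57, 88, 75]


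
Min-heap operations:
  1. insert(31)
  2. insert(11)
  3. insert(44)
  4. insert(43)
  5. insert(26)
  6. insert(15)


insert(31) -> [31]
insert(11) -> [11, 31]
insert(44) -> [11, 31, 44]
insert(43) -> [11, 31, 44, 43]
insert(26) -> [11, 26, 44, 43, 31]
insert(15) -> [11, 26, 15, 43, 31, 44]

Final heap: [11, 26, 15, 43, 31, 44]


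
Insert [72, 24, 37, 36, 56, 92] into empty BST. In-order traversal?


Insert 72: root
Insert 24: L from 72
Insert 37: L from 72 -> R from 24
Insert 36: L from 72 -> R from 24 -> L from 37
Insert 56: L from 72 -> R from 24 -> R from 37
Insert 92: R from 72

In-order: [24, 36, 37, 56, 72, 92]


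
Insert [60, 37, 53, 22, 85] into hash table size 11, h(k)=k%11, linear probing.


Insert 60: h=5 -> slot 5
Insert 37: h=4 -> slot 4
Insert 53: h=9 -> slot 9
Insert 22: h=0 -> slot 0
Insert 85: h=8 -> slot 8

Table: [22, None, None, None, 37, 60, None, None, 85, 53, None]


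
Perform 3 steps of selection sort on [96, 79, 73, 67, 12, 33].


Initial: [96, 79, 73, 67, 12, 33]
Step 1: min=12 at 4
  Swap: [12, 79, 73, 67, 96, 33]
Step 2: min=33 at 5
  Swap: [12, 33, 73, 67, 96, 79]
Step 3: min=67 at 3
  Swap: [12, 33, 67, 73, 96, 79]

After 3 steps: [12, 33, 67, 73, 96, 79]


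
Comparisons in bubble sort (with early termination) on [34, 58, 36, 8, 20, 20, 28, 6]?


Algorithm: bubble sort (with early termination)
Input: [34, 58, 36, 8, 20, 20, 28, 6]
Sorted: [6, 8, 20, 20, 28, 34, 36, 58]

28


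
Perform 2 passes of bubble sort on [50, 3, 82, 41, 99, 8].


Initial: [50, 3, 82, 41, 99, 8]
Pass 1: [3, 50, 41, 82, 8, 99] (3 swaps)
Pass 2: [3, 41, 50, 8, 82, 99] (2 swaps)

After 2 passes: [3, 41, 50, 8, 82, 99]


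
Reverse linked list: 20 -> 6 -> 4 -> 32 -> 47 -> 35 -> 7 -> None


Step 1: curr=20, set curr.next=prev(None) | reversed so far: 20
Step 2: curr=6, set curr.next=prev(20) | reversed so far: 6 -> 20
Step 3: curr=4, set curr.next=prev(6) | reversed so far: 4 -> 6 -> 20
Step 4: curr=32, set curr.next=prev(4) | reversed so far: 32 -> 4 -> 6 -> 20
Step 5: curr=47, set curr.next=prev(32) | reversed so far: 47 -> 32 -> 4 -> 6 -> 20
Step 6: curr=35, set curr.next=prev(47) | reversed so far: 35 -> 47 -> 32 -> 4 -> 6 -> 20
Step 7: curr=7, set curr.next=prev(35) | reversed so far: 7 -> 35 -> 47 -> 32 -> 4 -> 6 -> 20

7 -> 35 -> 47 -> 32 -> 4 -> 6 -> 20 -> None


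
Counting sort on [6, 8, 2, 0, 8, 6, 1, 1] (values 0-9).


Input: [6, 8, 2, 0, 8, 6, 1, 1]
Counts: [1, 2, 1, 0, 0, 0, 2, 0, 2, 0]

Sorted: [0, 1, 1, 2, 6, 6, 8, 8]


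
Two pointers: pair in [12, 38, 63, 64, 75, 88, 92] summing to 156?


lo=0(12)+hi=6(92)=104
lo=1(38)+hi=6(92)=130
lo=2(63)+hi=6(92)=155
lo=3(64)+hi=6(92)=156

Yes: 64+92=156


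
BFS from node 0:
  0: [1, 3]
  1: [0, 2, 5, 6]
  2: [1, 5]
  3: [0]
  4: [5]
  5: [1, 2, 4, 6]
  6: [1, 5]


Visit 0, enqueue [1, 3]
Visit 1, enqueue [2, 5, 6]
Visit 3, enqueue []
Visit 2, enqueue []
Visit 5, enqueue [4]
Visit 6, enqueue []
Visit 4, enqueue []

BFS order: [0, 1, 3, 2, 5, 6, 4]


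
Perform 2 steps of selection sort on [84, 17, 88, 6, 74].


Initial: [84, 17, 88, 6, 74]
Step 1: min=6 at 3
  Swap: [6, 17, 88, 84, 74]
Step 2: min=17 at 1
  Swap: [6, 17, 88, 84, 74]

After 2 steps: [6, 17, 88, 84, 74]


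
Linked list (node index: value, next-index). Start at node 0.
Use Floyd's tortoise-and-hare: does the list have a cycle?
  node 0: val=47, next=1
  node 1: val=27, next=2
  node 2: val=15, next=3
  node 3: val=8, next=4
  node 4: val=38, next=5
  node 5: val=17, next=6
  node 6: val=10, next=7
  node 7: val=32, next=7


Floyd's tortoise (slow, +1) and hare (fast, +2):
  init: slow=0, fast=0
  step 1: slow=1, fast=2
  step 2: slow=2, fast=4
  step 3: slow=3, fast=6
  step 4: slow=4, fast=7
  step 5: slow=5, fast=7
  step 6: slow=6, fast=7
  step 7: slow=7, fast=7
  slow == fast at node 7: cycle detected

Cycle: yes


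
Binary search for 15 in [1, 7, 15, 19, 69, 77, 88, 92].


Step 1: lo=0, hi=7, mid=3, val=19
Step 2: lo=0, hi=2, mid=1, val=7
Step 3: lo=2, hi=2, mid=2, val=15

Found at index 2


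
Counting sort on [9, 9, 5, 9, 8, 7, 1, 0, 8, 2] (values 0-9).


Input: [9, 9, 5, 9, 8, 7, 1, 0, 8, 2]
Counts: [1, 1, 1, 0, 0, 1, 0, 1, 2, 3]

Sorted: [0, 1, 2, 5, 7, 8, 8, 9, 9, 9]


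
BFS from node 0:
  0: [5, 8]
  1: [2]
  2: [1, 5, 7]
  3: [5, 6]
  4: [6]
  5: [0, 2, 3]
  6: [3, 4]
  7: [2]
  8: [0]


Visit 0, enqueue [5, 8]
Visit 5, enqueue [2, 3]
Visit 8, enqueue []
Visit 2, enqueue [1, 7]
Visit 3, enqueue [6]
Visit 1, enqueue []
Visit 7, enqueue []
Visit 6, enqueue [4]
Visit 4, enqueue []

BFS order: [0, 5, 8, 2, 3, 1, 7, 6, 4]


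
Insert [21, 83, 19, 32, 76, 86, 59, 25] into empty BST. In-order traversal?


Insert 21: root
Insert 83: R from 21
Insert 19: L from 21
Insert 32: R from 21 -> L from 83
Insert 76: R from 21 -> L from 83 -> R from 32
Insert 86: R from 21 -> R from 83
Insert 59: R from 21 -> L from 83 -> R from 32 -> L from 76
Insert 25: R from 21 -> L from 83 -> L from 32

In-order: [19, 21, 25, 32, 59, 76, 83, 86]


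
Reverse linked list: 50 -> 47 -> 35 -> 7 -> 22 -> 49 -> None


Step 1: curr=50, set curr.next=prev(None) | reversed so far: 50
Step 2: curr=47, set curr.next=prev(50) | reversed so far: 47 -> 50
Step 3: curr=35, set curr.next=prev(47) | reversed so far: 35 -> 47 -> 50
Step 4: curr=7, set curr.next=prev(35) | reversed so far: 7 -> 35 -> 47 -> 50
Step 5: curr=22, set curr.next=prev(7) | reversed so far: 22 -> 7 -> 35 -> 47 -> 50
Step 6: curr=49, set curr.next=prev(22) | reversed so far: 49 -> 22 -> 7 -> 35 -> 47 -> 50

49 -> 22 -> 7 -> 35 -> 47 -> 50 -> None


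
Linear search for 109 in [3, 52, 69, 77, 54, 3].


i=0: 3!=109
i=1: 52!=109
i=2: 69!=109
i=3: 77!=109
i=4: 54!=109
i=5: 3!=109

Not found, 6 comps


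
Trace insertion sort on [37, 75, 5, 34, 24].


Initial: [37, 75, 5, 34, 24]
Insert 75: [37, 75, 5, 34, 24]
Insert 5: [5, 37, 75, 34, 24]
Insert 34: [5, 34, 37, 75, 24]
Insert 24: [5, 24, 34, 37, 75]

Sorted: [5, 24, 34, 37, 75]


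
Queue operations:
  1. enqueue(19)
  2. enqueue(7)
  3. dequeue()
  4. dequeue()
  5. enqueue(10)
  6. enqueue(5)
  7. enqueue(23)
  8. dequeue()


enqueue(19) -> [19]
enqueue(7) -> [19, 7]
dequeue()->19, [7]
dequeue()->7, []
enqueue(10) -> [10]
enqueue(5) -> [10, 5]
enqueue(23) -> [10, 5, 23]
dequeue()->10, [5, 23]

Final queue: [5, 23]


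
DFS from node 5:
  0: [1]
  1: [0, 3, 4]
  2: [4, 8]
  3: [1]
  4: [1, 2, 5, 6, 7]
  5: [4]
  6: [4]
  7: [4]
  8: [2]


Visit 5, push [4]
Visit 4, push [7, 6, 2, 1]
Visit 1, push [3, 0]
Visit 0, push []
Visit 3, push []
Visit 2, push [8]
Visit 8, push []
Visit 6, push []
Visit 7, push []

DFS order: [5, 4, 1, 0, 3, 2, 8, 6, 7]


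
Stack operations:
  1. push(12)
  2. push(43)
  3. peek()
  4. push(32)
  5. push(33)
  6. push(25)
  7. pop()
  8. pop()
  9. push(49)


push(12) -> [12]
push(43) -> [12, 43]
peek()->43
push(32) -> [12, 43, 32]
push(33) -> [12, 43, 32, 33]
push(25) -> [12, 43, 32, 33, 25]
pop()->25, [12, 43, 32, 33]
pop()->33, [12, 43, 32]
push(49) -> [12, 43, 32, 49]

Final stack: [12, 43, 32, 49]


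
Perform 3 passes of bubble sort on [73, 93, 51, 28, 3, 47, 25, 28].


Initial: [73, 93, 51, 28, 3, 47, 25, 28]
Pass 1: [73, 51, 28, 3, 47, 25, 28, 93] (6 swaps)
Pass 2: [51, 28, 3, 47, 25, 28, 73, 93] (6 swaps)
Pass 3: [28, 3, 47, 25, 28, 51, 73, 93] (5 swaps)

After 3 passes: [28, 3, 47, 25, 28, 51, 73, 93]


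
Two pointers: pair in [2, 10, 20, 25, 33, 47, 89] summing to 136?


lo=0(2)+hi=6(89)=91
lo=1(10)+hi=6(89)=99
lo=2(20)+hi=6(89)=109
lo=3(25)+hi=6(89)=114
lo=4(33)+hi=6(89)=122
lo=5(47)+hi=6(89)=136

Yes: 47+89=136


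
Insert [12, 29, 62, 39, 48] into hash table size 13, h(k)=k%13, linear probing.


Insert 12: h=12 -> slot 12
Insert 29: h=3 -> slot 3
Insert 62: h=10 -> slot 10
Insert 39: h=0 -> slot 0
Insert 48: h=9 -> slot 9

Table: [39, None, None, 29, None, None, None, None, None, 48, 62, None, 12]


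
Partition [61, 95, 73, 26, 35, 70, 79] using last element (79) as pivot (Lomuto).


Pivot: 79
  61 <= 79: advance i (no swap)
  73 <= 79: swap -> [61, 73, 95, 26, 35, 70, 79]
  26 <= 79: swap -> [61, 73, 26, 95, 35, 70, 79]
  35 <= 79: swap -> [61, 73, 26, 35, 95, 70, 79]
  70 <= 79: swap -> [61, 73, 26, 35, 70, 95, 79]
Place pivot at 5: [61, 73, 26, 35, 70, 79, 95]

Partitioned: [61, 73, 26, 35, 70, 79, 95]


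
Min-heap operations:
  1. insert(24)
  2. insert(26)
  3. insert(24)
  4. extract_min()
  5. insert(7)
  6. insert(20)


insert(24) -> [24]
insert(26) -> [24, 26]
insert(24) -> [24, 26, 24]
extract_min()->24, [24, 26]
insert(7) -> [7, 26, 24]
insert(20) -> [7, 20, 24, 26]

Final heap: [7, 20, 24, 26]


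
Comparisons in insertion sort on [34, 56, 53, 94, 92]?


Algorithm: insertion sort
Input: [34, 56, 53, 94, 92]
Sorted: [34, 53, 56, 92, 94]

6


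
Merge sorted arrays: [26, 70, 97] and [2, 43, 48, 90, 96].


Take 2 from B
Take 26 from A
Take 43 from B
Take 48 from B
Take 70 from A
Take 90 from B
Take 96 from B

Merged: [2, 26, 43, 48, 70, 90, 96, 97]


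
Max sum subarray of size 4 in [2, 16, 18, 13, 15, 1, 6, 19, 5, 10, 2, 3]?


[0:4]: 49
[1:5]: 62
[2:6]: 47
[3:7]: 35
[4:8]: 41
[5:9]: 31
[6:10]: 40
[7:11]: 36
[8:12]: 20

Max: 62 at [1:5]


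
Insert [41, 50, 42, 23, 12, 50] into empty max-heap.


Insert 41: [41]
Insert 50: [50, 41]
Insert 42: [50, 41, 42]
Insert 23: [50, 41, 42, 23]
Insert 12: [50, 41, 42, 23, 12]
Insert 50: [50, 41, 50, 23, 12, 42]

Final heap: [50, 41, 50, 23, 12, 42]


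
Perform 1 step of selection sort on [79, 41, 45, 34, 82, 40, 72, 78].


Initial: [79, 41, 45, 34, 82, 40, 72, 78]
Step 1: min=34 at 3
  Swap: [34, 41, 45, 79, 82, 40, 72, 78]

After 1 step: [34, 41, 45, 79, 82, 40, 72, 78]


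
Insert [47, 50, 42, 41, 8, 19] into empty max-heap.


Insert 47: [47]
Insert 50: [50, 47]
Insert 42: [50, 47, 42]
Insert 41: [50, 47, 42, 41]
Insert 8: [50, 47, 42, 41, 8]
Insert 19: [50, 47, 42, 41, 8, 19]

Final heap: [50, 47, 42, 41, 8, 19]


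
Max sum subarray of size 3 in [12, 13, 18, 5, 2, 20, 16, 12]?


[0:3]: 43
[1:4]: 36
[2:5]: 25
[3:6]: 27
[4:7]: 38
[5:8]: 48

Max: 48 at [5:8]


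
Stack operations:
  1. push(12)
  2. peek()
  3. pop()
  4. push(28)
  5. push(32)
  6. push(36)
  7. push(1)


push(12) -> [12]
peek()->12
pop()->12, []
push(28) -> [28]
push(32) -> [28, 32]
push(36) -> [28, 32, 36]
push(1) -> [28, 32, 36, 1]

Final stack: [28, 32, 36, 1]


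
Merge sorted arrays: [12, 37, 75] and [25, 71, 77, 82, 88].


Take 12 from A
Take 25 from B
Take 37 from A
Take 71 from B
Take 75 from A

Merged: [12, 25, 37, 71, 75, 77, 82, 88]


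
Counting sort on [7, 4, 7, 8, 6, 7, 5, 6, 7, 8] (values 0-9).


Input: [7, 4, 7, 8, 6, 7, 5, 6, 7, 8]
Counts: [0, 0, 0, 0, 1, 1, 2, 4, 2, 0]

Sorted: [4, 5, 6, 6, 7, 7, 7, 7, 8, 8]


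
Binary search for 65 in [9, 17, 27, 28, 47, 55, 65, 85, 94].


Step 1: lo=0, hi=8, mid=4, val=47
Step 2: lo=5, hi=8, mid=6, val=65

Found at index 6


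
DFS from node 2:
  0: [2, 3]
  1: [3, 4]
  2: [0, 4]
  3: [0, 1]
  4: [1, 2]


Visit 2, push [4, 0]
Visit 0, push [3]
Visit 3, push [1]
Visit 1, push [4]
Visit 4, push []

DFS order: [2, 0, 3, 1, 4]


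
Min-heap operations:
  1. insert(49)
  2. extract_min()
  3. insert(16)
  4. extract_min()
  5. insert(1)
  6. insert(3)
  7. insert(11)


insert(49) -> [49]
extract_min()->49, []
insert(16) -> [16]
extract_min()->16, []
insert(1) -> [1]
insert(3) -> [1, 3]
insert(11) -> [1, 3, 11]

Final heap: [1, 3, 11]


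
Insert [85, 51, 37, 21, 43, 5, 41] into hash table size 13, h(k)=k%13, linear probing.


Insert 85: h=7 -> slot 7
Insert 51: h=12 -> slot 12
Insert 37: h=11 -> slot 11
Insert 21: h=8 -> slot 8
Insert 43: h=4 -> slot 4
Insert 5: h=5 -> slot 5
Insert 41: h=2 -> slot 2

Table: [None, None, 41, None, 43, 5, None, 85, 21, None, None, 37, 51]


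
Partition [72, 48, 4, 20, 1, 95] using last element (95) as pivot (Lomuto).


Pivot: 95
  72 <= 95: advance i (no swap)
  48 <= 95: advance i (no swap)
  4 <= 95: advance i (no swap)
  20 <= 95: advance i (no swap)
  1 <= 95: advance i (no swap)
Place pivot at 5: [72, 48, 4, 20, 1, 95]

Partitioned: [72, 48, 4, 20, 1, 95]


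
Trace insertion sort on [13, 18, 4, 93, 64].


Initial: [13, 18, 4, 93, 64]
Insert 18: [13, 18, 4, 93, 64]
Insert 4: [4, 13, 18, 93, 64]
Insert 93: [4, 13, 18, 93, 64]
Insert 64: [4, 13, 18, 64, 93]

Sorted: [4, 13, 18, 64, 93]


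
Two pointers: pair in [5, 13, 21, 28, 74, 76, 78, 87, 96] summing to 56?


lo=0(5)+hi=8(96)=101
lo=0(5)+hi=7(87)=92
lo=0(5)+hi=6(78)=83
lo=0(5)+hi=5(76)=81
lo=0(5)+hi=4(74)=79
lo=0(5)+hi=3(28)=33
lo=1(13)+hi=3(28)=41
lo=2(21)+hi=3(28)=49

No pair found


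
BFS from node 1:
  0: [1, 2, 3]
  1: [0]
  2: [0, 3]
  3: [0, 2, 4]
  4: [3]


Visit 1, enqueue [0]
Visit 0, enqueue [2, 3]
Visit 2, enqueue []
Visit 3, enqueue [4]
Visit 4, enqueue []

BFS order: [1, 0, 2, 3, 4]


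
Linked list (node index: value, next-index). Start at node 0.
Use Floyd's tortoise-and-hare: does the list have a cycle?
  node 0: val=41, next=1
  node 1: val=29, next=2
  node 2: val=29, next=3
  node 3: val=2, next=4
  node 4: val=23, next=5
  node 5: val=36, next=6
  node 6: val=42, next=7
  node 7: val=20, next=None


Floyd's tortoise (slow, +1) and hare (fast, +2):
  init: slow=0, fast=0
  step 1: slow=1, fast=2
  step 2: slow=2, fast=4
  step 3: slow=3, fast=6
  step 4: fast 6->7->None, no cycle

Cycle: no


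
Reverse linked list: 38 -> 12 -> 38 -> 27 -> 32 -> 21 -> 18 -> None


Step 1: curr=38, set curr.next=prev(None) | reversed so far: 38
Step 2: curr=12, set curr.next=prev(38) | reversed so far: 12 -> 38
Step 3: curr=38, set curr.next=prev(12) | reversed so far: 38 -> 12 -> 38
Step 4: curr=27, set curr.next=prev(38) | reversed so far: 27 -> 38 -> 12 -> 38
Step 5: curr=32, set curr.next=prev(27) | reversed so far: 32 -> 27 -> 38 -> 12 -> 38
Step 6: curr=21, set curr.next=prev(32) | reversed so far: 21 -> 32 -> 27 -> 38 -> 12 -> 38
Step 7: curr=18, set curr.next=prev(21) | reversed so far: 18 -> 21 -> 32 -> 27 -> 38 -> 12 -> 38

18 -> 21 -> 32 -> 27 -> 38 -> 12 -> 38 -> None


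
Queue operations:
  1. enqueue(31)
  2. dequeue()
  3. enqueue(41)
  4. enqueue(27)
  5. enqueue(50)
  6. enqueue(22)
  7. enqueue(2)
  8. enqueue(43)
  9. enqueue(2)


enqueue(31) -> [31]
dequeue()->31, []
enqueue(41) -> [41]
enqueue(27) -> [41, 27]
enqueue(50) -> [41, 27, 50]
enqueue(22) -> [41, 27, 50, 22]
enqueue(2) -> [41, 27, 50, 22, 2]
enqueue(43) -> [41, 27, 50, 22, 2, 43]
enqueue(2) -> [41, 27, 50, 22, 2, 43, 2]

Final queue: [41, 27, 50, 22, 2, 43, 2]


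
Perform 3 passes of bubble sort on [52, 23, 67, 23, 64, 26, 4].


Initial: [52, 23, 67, 23, 64, 26, 4]
Pass 1: [23, 52, 23, 64, 26, 4, 67] (5 swaps)
Pass 2: [23, 23, 52, 26, 4, 64, 67] (3 swaps)
Pass 3: [23, 23, 26, 4, 52, 64, 67] (2 swaps)

After 3 passes: [23, 23, 26, 4, 52, 64, 67]


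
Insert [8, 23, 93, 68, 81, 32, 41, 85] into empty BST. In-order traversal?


Insert 8: root
Insert 23: R from 8
Insert 93: R from 8 -> R from 23
Insert 68: R from 8 -> R from 23 -> L from 93
Insert 81: R from 8 -> R from 23 -> L from 93 -> R from 68
Insert 32: R from 8 -> R from 23 -> L from 93 -> L from 68
Insert 41: R from 8 -> R from 23 -> L from 93 -> L from 68 -> R from 32
Insert 85: R from 8 -> R from 23 -> L from 93 -> R from 68 -> R from 81

In-order: [8, 23, 32, 41, 68, 81, 85, 93]


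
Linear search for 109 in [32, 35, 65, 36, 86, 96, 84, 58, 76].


i=0: 32!=109
i=1: 35!=109
i=2: 65!=109
i=3: 36!=109
i=4: 86!=109
i=5: 96!=109
i=6: 84!=109
i=7: 58!=109
i=8: 76!=109

Not found, 9 comps


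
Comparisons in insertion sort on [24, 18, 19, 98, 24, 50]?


Algorithm: insertion sort
Input: [24, 18, 19, 98, 24, 50]
Sorted: [18, 19, 24, 24, 50, 98]

8


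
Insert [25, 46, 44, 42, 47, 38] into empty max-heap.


Insert 25: [25]
Insert 46: [46, 25]
Insert 44: [46, 25, 44]
Insert 42: [46, 42, 44, 25]
Insert 47: [47, 46, 44, 25, 42]
Insert 38: [47, 46, 44, 25, 42, 38]

Final heap: [47, 46, 44, 25, 42, 38]


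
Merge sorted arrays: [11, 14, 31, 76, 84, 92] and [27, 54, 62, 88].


Take 11 from A
Take 14 from A
Take 27 from B
Take 31 from A
Take 54 from B
Take 62 from B
Take 76 from A
Take 84 from A
Take 88 from B

Merged: [11, 14, 27, 31, 54, 62, 76, 84, 88, 92]


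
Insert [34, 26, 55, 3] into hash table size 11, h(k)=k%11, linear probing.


Insert 34: h=1 -> slot 1
Insert 26: h=4 -> slot 4
Insert 55: h=0 -> slot 0
Insert 3: h=3 -> slot 3

Table: [55, 34, None, 3, 26, None, None, None, None, None, None]


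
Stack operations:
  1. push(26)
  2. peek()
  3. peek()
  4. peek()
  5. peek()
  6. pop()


push(26) -> [26]
peek()->26
peek()->26
peek()->26
peek()->26
pop()->26, []

Final stack: []


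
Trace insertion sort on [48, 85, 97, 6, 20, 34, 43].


Initial: [48, 85, 97, 6, 20, 34, 43]
Insert 85: [48, 85, 97, 6, 20, 34, 43]
Insert 97: [48, 85, 97, 6, 20, 34, 43]
Insert 6: [6, 48, 85, 97, 20, 34, 43]
Insert 20: [6, 20, 48, 85, 97, 34, 43]
Insert 34: [6, 20, 34, 48, 85, 97, 43]
Insert 43: [6, 20, 34, 43, 48, 85, 97]

Sorted: [6, 20, 34, 43, 48, 85, 97]


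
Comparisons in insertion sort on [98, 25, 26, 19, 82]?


Algorithm: insertion sort
Input: [98, 25, 26, 19, 82]
Sorted: [19, 25, 26, 82, 98]

8


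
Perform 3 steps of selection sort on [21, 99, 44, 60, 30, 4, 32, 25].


Initial: [21, 99, 44, 60, 30, 4, 32, 25]
Step 1: min=4 at 5
  Swap: [4, 99, 44, 60, 30, 21, 32, 25]
Step 2: min=21 at 5
  Swap: [4, 21, 44, 60, 30, 99, 32, 25]
Step 3: min=25 at 7
  Swap: [4, 21, 25, 60, 30, 99, 32, 44]

After 3 steps: [4, 21, 25, 60, 30, 99, 32, 44]


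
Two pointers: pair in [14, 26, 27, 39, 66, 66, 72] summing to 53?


lo=0(14)+hi=6(72)=86
lo=0(14)+hi=5(66)=80
lo=0(14)+hi=4(66)=80
lo=0(14)+hi=3(39)=53

Yes: 14+39=53


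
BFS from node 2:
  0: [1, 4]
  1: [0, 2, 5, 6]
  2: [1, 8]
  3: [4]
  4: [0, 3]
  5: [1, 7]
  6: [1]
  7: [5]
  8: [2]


Visit 2, enqueue [1, 8]
Visit 1, enqueue [0, 5, 6]
Visit 8, enqueue []
Visit 0, enqueue [4]
Visit 5, enqueue [7]
Visit 6, enqueue []
Visit 4, enqueue [3]
Visit 7, enqueue []
Visit 3, enqueue []

BFS order: [2, 1, 8, 0, 5, 6, 4, 7, 3]


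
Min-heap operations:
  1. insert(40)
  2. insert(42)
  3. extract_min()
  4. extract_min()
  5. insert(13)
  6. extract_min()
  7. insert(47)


insert(40) -> [40]
insert(42) -> [40, 42]
extract_min()->40, [42]
extract_min()->42, []
insert(13) -> [13]
extract_min()->13, []
insert(47) -> [47]

Final heap: [47]


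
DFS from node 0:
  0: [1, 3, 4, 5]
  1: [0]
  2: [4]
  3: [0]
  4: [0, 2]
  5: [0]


Visit 0, push [5, 4, 3, 1]
Visit 1, push []
Visit 3, push []
Visit 4, push [2]
Visit 2, push []
Visit 5, push []

DFS order: [0, 1, 3, 4, 2, 5]


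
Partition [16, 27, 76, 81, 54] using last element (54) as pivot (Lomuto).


Pivot: 54
  16 <= 54: advance i (no swap)
  27 <= 54: advance i (no swap)
Place pivot at 2: [16, 27, 54, 81, 76]

Partitioned: [16, 27, 54, 81, 76]


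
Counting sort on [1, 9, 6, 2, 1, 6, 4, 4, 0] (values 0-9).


Input: [1, 9, 6, 2, 1, 6, 4, 4, 0]
Counts: [1, 2, 1, 0, 2, 0, 2, 0, 0, 1]

Sorted: [0, 1, 1, 2, 4, 4, 6, 6, 9]


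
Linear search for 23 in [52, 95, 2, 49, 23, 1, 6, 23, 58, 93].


i=0: 52!=23
i=1: 95!=23
i=2: 2!=23
i=3: 49!=23
i=4: 23==23 found!

Found at 4, 5 comps


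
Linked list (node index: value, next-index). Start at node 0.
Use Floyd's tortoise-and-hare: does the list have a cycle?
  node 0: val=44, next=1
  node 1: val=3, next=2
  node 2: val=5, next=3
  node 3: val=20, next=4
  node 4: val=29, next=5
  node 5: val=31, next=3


Floyd's tortoise (slow, +1) and hare (fast, +2):
  init: slow=0, fast=0
  step 1: slow=1, fast=2
  step 2: slow=2, fast=4
  step 3: slow=3, fast=3
  slow == fast at node 3: cycle detected

Cycle: yes


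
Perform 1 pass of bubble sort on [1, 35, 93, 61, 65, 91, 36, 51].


Initial: [1, 35, 93, 61, 65, 91, 36, 51]
Pass 1: [1, 35, 61, 65, 91, 36, 51, 93] (5 swaps)

After 1 pass: [1, 35, 61, 65, 91, 36, 51, 93]


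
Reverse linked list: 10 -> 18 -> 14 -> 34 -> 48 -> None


Step 1: curr=10, set curr.next=prev(None) | reversed so far: 10
Step 2: curr=18, set curr.next=prev(10) | reversed so far: 18 -> 10
Step 3: curr=14, set curr.next=prev(18) | reversed so far: 14 -> 18 -> 10
Step 4: curr=34, set curr.next=prev(14) | reversed so far: 34 -> 14 -> 18 -> 10
Step 5: curr=48, set curr.next=prev(34) | reversed so far: 48 -> 34 -> 14 -> 18 -> 10

48 -> 34 -> 14 -> 18 -> 10 -> None


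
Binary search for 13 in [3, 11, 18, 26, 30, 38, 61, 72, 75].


Step 1: lo=0, hi=8, mid=4, val=30
Step 2: lo=0, hi=3, mid=1, val=11
Step 3: lo=2, hi=3, mid=2, val=18

Not found


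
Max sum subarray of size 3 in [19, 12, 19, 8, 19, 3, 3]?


[0:3]: 50
[1:4]: 39
[2:5]: 46
[3:6]: 30
[4:7]: 25

Max: 50 at [0:3]


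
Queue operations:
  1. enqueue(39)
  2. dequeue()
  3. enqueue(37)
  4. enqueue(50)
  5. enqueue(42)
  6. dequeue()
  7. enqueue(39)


enqueue(39) -> [39]
dequeue()->39, []
enqueue(37) -> [37]
enqueue(50) -> [37, 50]
enqueue(42) -> [37, 50, 42]
dequeue()->37, [50, 42]
enqueue(39) -> [50, 42, 39]

Final queue: [50, 42, 39]


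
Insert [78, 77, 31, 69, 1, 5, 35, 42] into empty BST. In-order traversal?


Insert 78: root
Insert 77: L from 78
Insert 31: L from 78 -> L from 77
Insert 69: L from 78 -> L from 77 -> R from 31
Insert 1: L from 78 -> L from 77 -> L from 31
Insert 5: L from 78 -> L from 77 -> L from 31 -> R from 1
Insert 35: L from 78 -> L from 77 -> R from 31 -> L from 69
Insert 42: L from 78 -> L from 77 -> R from 31 -> L from 69 -> R from 35

In-order: [1, 5, 31, 35, 42, 69, 77, 78]


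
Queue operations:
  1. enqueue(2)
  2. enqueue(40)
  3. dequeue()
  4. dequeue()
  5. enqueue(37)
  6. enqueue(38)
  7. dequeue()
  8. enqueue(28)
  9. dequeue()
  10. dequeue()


enqueue(2) -> [2]
enqueue(40) -> [2, 40]
dequeue()->2, [40]
dequeue()->40, []
enqueue(37) -> [37]
enqueue(38) -> [37, 38]
dequeue()->37, [38]
enqueue(28) -> [38, 28]
dequeue()->38, [28]
dequeue()->28, []

Final queue: []


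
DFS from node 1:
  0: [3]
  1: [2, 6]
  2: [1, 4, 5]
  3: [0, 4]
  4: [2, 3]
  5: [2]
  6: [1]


Visit 1, push [6, 2]
Visit 2, push [5, 4]
Visit 4, push [3]
Visit 3, push [0]
Visit 0, push []
Visit 5, push []
Visit 6, push []

DFS order: [1, 2, 4, 3, 0, 5, 6]


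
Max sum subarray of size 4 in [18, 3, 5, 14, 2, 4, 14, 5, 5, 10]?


[0:4]: 40
[1:5]: 24
[2:6]: 25
[3:7]: 34
[4:8]: 25
[5:9]: 28
[6:10]: 34

Max: 40 at [0:4]


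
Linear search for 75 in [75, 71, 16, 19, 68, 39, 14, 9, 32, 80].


i=0: 75==75 found!

Found at 0, 1 comps


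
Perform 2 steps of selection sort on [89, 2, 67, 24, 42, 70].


Initial: [89, 2, 67, 24, 42, 70]
Step 1: min=2 at 1
  Swap: [2, 89, 67, 24, 42, 70]
Step 2: min=24 at 3
  Swap: [2, 24, 67, 89, 42, 70]

After 2 steps: [2, 24, 67, 89, 42, 70]


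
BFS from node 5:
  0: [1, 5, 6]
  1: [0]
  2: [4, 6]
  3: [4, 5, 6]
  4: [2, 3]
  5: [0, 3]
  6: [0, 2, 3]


Visit 5, enqueue [0, 3]
Visit 0, enqueue [1, 6]
Visit 3, enqueue [4]
Visit 1, enqueue []
Visit 6, enqueue [2]
Visit 4, enqueue []
Visit 2, enqueue []

BFS order: [5, 0, 3, 1, 6, 4, 2]


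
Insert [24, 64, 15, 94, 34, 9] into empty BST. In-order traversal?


Insert 24: root
Insert 64: R from 24
Insert 15: L from 24
Insert 94: R from 24 -> R from 64
Insert 34: R from 24 -> L from 64
Insert 9: L from 24 -> L from 15

In-order: [9, 15, 24, 34, 64, 94]


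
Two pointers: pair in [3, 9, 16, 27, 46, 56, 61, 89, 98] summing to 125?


lo=0(3)+hi=8(98)=101
lo=1(9)+hi=8(98)=107
lo=2(16)+hi=8(98)=114
lo=3(27)+hi=8(98)=125

Yes: 27+98=125


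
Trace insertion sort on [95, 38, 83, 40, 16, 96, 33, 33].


Initial: [95, 38, 83, 40, 16, 96, 33, 33]
Insert 38: [38, 95, 83, 40, 16, 96, 33, 33]
Insert 83: [38, 83, 95, 40, 16, 96, 33, 33]
Insert 40: [38, 40, 83, 95, 16, 96, 33, 33]
Insert 16: [16, 38, 40, 83, 95, 96, 33, 33]
Insert 96: [16, 38, 40, 83, 95, 96, 33, 33]
Insert 33: [16, 33, 38, 40, 83, 95, 96, 33]
Insert 33: [16, 33, 33, 38, 40, 83, 95, 96]

Sorted: [16, 33, 33, 38, 40, 83, 95, 96]


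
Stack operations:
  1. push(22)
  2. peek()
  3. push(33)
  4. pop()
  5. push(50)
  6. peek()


push(22) -> [22]
peek()->22
push(33) -> [22, 33]
pop()->33, [22]
push(50) -> [22, 50]
peek()->50

Final stack: [22, 50]


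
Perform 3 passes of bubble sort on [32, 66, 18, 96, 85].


Initial: [32, 66, 18, 96, 85]
Pass 1: [32, 18, 66, 85, 96] (2 swaps)
Pass 2: [18, 32, 66, 85, 96] (1 swaps)
Pass 3: [18, 32, 66, 85, 96] (0 swaps)

After 3 passes: [18, 32, 66, 85, 96]


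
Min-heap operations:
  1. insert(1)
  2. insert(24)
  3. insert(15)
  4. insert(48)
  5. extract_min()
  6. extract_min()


insert(1) -> [1]
insert(24) -> [1, 24]
insert(15) -> [1, 24, 15]
insert(48) -> [1, 24, 15, 48]
extract_min()->1, [15, 24, 48]
extract_min()->15, [24, 48]

Final heap: [24, 48]


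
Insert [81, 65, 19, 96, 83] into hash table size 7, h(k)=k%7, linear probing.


Insert 81: h=4 -> slot 4
Insert 65: h=2 -> slot 2
Insert 19: h=5 -> slot 5
Insert 96: h=5, 1 probes -> slot 6
Insert 83: h=6, 1 probes -> slot 0

Table: [83, None, 65, None, 81, 19, 96]


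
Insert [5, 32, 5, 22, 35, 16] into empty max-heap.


Insert 5: [5]
Insert 32: [32, 5]
Insert 5: [32, 5, 5]
Insert 22: [32, 22, 5, 5]
Insert 35: [35, 32, 5, 5, 22]
Insert 16: [35, 32, 16, 5, 22, 5]

Final heap: [35, 32, 16, 5, 22, 5]


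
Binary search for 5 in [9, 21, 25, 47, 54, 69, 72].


Step 1: lo=0, hi=6, mid=3, val=47
Step 2: lo=0, hi=2, mid=1, val=21
Step 3: lo=0, hi=0, mid=0, val=9

Not found


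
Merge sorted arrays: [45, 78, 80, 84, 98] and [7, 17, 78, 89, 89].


Take 7 from B
Take 17 from B
Take 45 from A
Take 78 from A
Take 78 from B
Take 80 from A
Take 84 from A
Take 89 from B
Take 89 from B

Merged: [7, 17, 45, 78, 78, 80, 84, 89, 89, 98]


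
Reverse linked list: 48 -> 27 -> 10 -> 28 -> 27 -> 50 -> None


Step 1: curr=48, set curr.next=prev(None) | reversed so far: 48
Step 2: curr=27, set curr.next=prev(48) | reversed so far: 27 -> 48
Step 3: curr=10, set curr.next=prev(27) | reversed so far: 10 -> 27 -> 48
Step 4: curr=28, set curr.next=prev(10) | reversed so far: 28 -> 10 -> 27 -> 48
Step 5: curr=27, set curr.next=prev(28) | reversed so far: 27 -> 28 -> 10 -> 27 -> 48
Step 6: curr=50, set curr.next=prev(27) | reversed so far: 50 -> 27 -> 28 -> 10 -> 27 -> 48

50 -> 27 -> 28 -> 10 -> 27 -> 48 -> None


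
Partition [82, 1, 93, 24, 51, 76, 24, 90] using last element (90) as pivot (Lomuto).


Pivot: 90
  82 <= 90: advance i (no swap)
  1 <= 90: advance i (no swap)
  24 <= 90: swap -> [82, 1, 24, 93, 51, 76, 24, 90]
  51 <= 90: swap -> [82, 1, 24, 51, 93, 76, 24, 90]
  76 <= 90: swap -> [82, 1, 24, 51, 76, 93, 24, 90]
  24 <= 90: swap -> [82, 1, 24, 51, 76, 24, 93, 90]
Place pivot at 6: [82, 1, 24, 51, 76, 24, 90, 93]

Partitioned: [82, 1, 24, 51, 76, 24, 90, 93]


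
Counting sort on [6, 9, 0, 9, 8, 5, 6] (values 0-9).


Input: [6, 9, 0, 9, 8, 5, 6]
Counts: [1, 0, 0, 0, 0, 1, 2, 0, 1, 2]

Sorted: [0, 5, 6, 6, 8, 9, 9]


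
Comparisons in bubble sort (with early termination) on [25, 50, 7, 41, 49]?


Algorithm: bubble sort (with early termination)
Input: [25, 50, 7, 41, 49]
Sorted: [7, 25, 41, 49, 50]

9


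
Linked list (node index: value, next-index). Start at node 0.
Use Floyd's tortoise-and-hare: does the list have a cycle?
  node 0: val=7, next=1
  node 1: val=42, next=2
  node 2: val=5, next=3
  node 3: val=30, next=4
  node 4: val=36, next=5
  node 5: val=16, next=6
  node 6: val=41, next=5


Floyd's tortoise (slow, +1) and hare (fast, +2):
  init: slow=0, fast=0
  step 1: slow=1, fast=2
  step 2: slow=2, fast=4
  step 3: slow=3, fast=6
  step 4: slow=4, fast=6
  step 5: slow=5, fast=6
  step 6: slow=6, fast=6
  slow == fast at node 6: cycle detected

Cycle: yes


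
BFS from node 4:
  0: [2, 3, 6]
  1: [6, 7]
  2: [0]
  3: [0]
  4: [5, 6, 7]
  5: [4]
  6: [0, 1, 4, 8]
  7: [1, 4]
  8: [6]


Visit 4, enqueue [5, 6, 7]
Visit 5, enqueue []
Visit 6, enqueue [0, 1, 8]
Visit 7, enqueue []
Visit 0, enqueue [2, 3]
Visit 1, enqueue []
Visit 8, enqueue []
Visit 2, enqueue []
Visit 3, enqueue []

BFS order: [4, 5, 6, 7, 0, 1, 8, 2, 3]


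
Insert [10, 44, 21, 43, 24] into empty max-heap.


Insert 10: [10]
Insert 44: [44, 10]
Insert 21: [44, 10, 21]
Insert 43: [44, 43, 21, 10]
Insert 24: [44, 43, 21, 10, 24]

Final heap: [44, 43, 21, 10, 24]


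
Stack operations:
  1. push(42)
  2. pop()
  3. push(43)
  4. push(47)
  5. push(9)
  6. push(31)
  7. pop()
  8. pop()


push(42) -> [42]
pop()->42, []
push(43) -> [43]
push(47) -> [43, 47]
push(9) -> [43, 47, 9]
push(31) -> [43, 47, 9, 31]
pop()->31, [43, 47, 9]
pop()->9, [43, 47]

Final stack: [43, 47]


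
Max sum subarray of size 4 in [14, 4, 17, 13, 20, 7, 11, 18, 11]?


[0:4]: 48
[1:5]: 54
[2:6]: 57
[3:7]: 51
[4:8]: 56
[5:9]: 47

Max: 57 at [2:6]


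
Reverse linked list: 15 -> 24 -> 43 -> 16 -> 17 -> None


Step 1: curr=15, set curr.next=prev(None) | reversed so far: 15
Step 2: curr=24, set curr.next=prev(15) | reversed so far: 24 -> 15
Step 3: curr=43, set curr.next=prev(24) | reversed so far: 43 -> 24 -> 15
Step 4: curr=16, set curr.next=prev(43) | reversed so far: 16 -> 43 -> 24 -> 15
Step 5: curr=17, set curr.next=prev(16) | reversed so far: 17 -> 16 -> 43 -> 24 -> 15

17 -> 16 -> 43 -> 24 -> 15 -> None


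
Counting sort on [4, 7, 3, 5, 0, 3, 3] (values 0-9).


Input: [4, 7, 3, 5, 0, 3, 3]
Counts: [1, 0, 0, 3, 1, 1, 0, 1, 0, 0]

Sorted: [0, 3, 3, 3, 4, 5, 7]


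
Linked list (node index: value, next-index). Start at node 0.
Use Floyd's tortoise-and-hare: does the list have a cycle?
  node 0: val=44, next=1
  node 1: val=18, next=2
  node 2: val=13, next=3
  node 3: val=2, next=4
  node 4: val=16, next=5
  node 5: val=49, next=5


Floyd's tortoise (slow, +1) and hare (fast, +2):
  init: slow=0, fast=0
  step 1: slow=1, fast=2
  step 2: slow=2, fast=4
  step 3: slow=3, fast=5
  step 4: slow=4, fast=5
  step 5: slow=5, fast=5
  slow == fast at node 5: cycle detected

Cycle: yes


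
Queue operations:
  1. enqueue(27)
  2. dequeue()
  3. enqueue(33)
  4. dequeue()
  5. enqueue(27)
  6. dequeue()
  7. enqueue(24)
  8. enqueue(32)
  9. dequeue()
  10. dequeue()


enqueue(27) -> [27]
dequeue()->27, []
enqueue(33) -> [33]
dequeue()->33, []
enqueue(27) -> [27]
dequeue()->27, []
enqueue(24) -> [24]
enqueue(32) -> [24, 32]
dequeue()->24, [32]
dequeue()->32, []

Final queue: []


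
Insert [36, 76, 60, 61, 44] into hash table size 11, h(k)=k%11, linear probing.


Insert 36: h=3 -> slot 3
Insert 76: h=10 -> slot 10
Insert 60: h=5 -> slot 5
Insert 61: h=6 -> slot 6
Insert 44: h=0 -> slot 0

Table: [44, None, None, 36, None, 60, 61, None, None, None, 76]


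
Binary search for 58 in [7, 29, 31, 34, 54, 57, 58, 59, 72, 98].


Step 1: lo=0, hi=9, mid=4, val=54
Step 2: lo=5, hi=9, mid=7, val=59
Step 3: lo=5, hi=6, mid=5, val=57
Step 4: lo=6, hi=6, mid=6, val=58

Found at index 6


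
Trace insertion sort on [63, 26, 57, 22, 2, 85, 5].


Initial: [63, 26, 57, 22, 2, 85, 5]
Insert 26: [26, 63, 57, 22, 2, 85, 5]
Insert 57: [26, 57, 63, 22, 2, 85, 5]
Insert 22: [22, 26, 57, 63, 2, 85, 5]
Insert 2: [2, 22, 26, 57, 63, 85, 5]
Insert 85: [2, 22, 26, 57, 63, 85, 5]
Insert 5: [2, 5, 22, 26, 57, 63, 85]

Sorted: [2, 5, 22, 26, 57, 63, 85]


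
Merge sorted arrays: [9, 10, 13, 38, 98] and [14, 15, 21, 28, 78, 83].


Take 9 from A
Take 10 from A
Take 13 from A
Take 14 from B
Take 15 from B
Take 21 from B
Take 28 from B
Take 38 from A
Take 78 from B
Take 83 from B

Merged: [9, 10, 13, 14, 15, 21, 28, 38, 78, 83, 98]


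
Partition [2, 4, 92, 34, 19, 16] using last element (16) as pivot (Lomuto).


Pivot: 16
  2 <= 16: advance i (no swap)
  4 <= 16: advance i (no swap)
Place pivot at 2: [2, 4, 16, 34, 19, 92]

Partitioned: [2, 4, 16, 34, 19, 92]


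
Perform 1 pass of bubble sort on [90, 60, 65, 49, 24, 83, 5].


Initial: [90, 60, 65, 49, 24, 83, 5]
Pass 1: [60, 65, 49, 24, 83, 5, 90] (6 swaps)

After 1 pass: [60, 65, 49, 24, 83, 5, 90]


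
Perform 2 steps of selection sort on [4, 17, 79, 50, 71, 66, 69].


Initial: [4, 17, 79, 50, 71, 66, 69]
Step 1: min=4 at 0
  Swap: [4, 17, 79, 50, 71, 66, 69]
Step 2: min=17 at 1
  Swap: [4, 17, 79, 50, 71, 66, 69]

After 2 steps: [4, 17, 79, 50, 71, 66, 69]


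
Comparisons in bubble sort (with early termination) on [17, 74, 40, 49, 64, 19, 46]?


Algorithm: bubble sort (with early termination)
Input: [17, 74, 40, 49, 64, 19, 46]
Sorted: [17, 19, 40, 46, 49, 64, 74]

20


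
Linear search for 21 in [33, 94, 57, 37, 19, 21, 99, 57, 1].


i=0: 33!=21
i=1: 94!=21
i=2: 57!=21
i=3: 37!=21
i=4: 19!=21
i=5: 21==21 found!

Found at 5, 6 comps


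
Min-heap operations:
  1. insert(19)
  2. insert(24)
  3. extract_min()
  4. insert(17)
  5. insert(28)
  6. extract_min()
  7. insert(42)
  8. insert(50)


insert(19) -> [19]
insert(24) -> [19, 24]
extract_min()->19, [24]
insert(17) -> [17, 24]
insert(28) -> [17, 24, 28]
extract_min()->17, [24, 28]
insert(42) -> [24, 28, 42]
insert(50) -> [24, 28, 42, 50]

Final heap: [24, 28, 42, 50]


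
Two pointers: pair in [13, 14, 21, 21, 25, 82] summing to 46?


lo=0(13)+hi=5(82)=95
lo=0(13)+hi=4(25)=38
lo=1(14)+hi=4(25)=39
lo=2(21)+hi=4(25)=46

Yes: 21+25=46


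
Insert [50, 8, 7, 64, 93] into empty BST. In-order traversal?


Insert 50: root
Insert 8: L from 50
Insert 7: L from 50 -> L from 8
Insert 64: R from 50
Insert 93: R from 50 -> R from 64

In-order: [7, 8, 50, 64, 93]


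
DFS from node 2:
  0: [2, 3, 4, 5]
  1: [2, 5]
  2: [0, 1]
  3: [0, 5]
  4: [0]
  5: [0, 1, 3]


Visit 2, push [1, 0]
Visit 0, push [5, 4, 3]
Visit 3, push [5]
Visit 5, push [1]
Visit 1, push []
Visit 4, push []

DFS order: [2, 0, 3, 5, 1, 4]
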